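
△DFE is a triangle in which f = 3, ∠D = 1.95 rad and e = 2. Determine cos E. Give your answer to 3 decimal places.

By the law of cosines, d² = f² + e² − 2·f·e·cos D = 17.442, so d ≈ 4.1764.
Law of cosines again: cos E = (d² + f² − e²)/(2·d·f) ≈ 0.89560, so ∠E ≈ 0.461 rad.

0.896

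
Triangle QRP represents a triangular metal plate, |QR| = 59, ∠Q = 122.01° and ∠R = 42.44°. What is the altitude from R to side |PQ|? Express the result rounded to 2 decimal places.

The third angle is ∠P = 180° − ∠Q − ∠R = 15.55°.
Law of sines: |RP| = |QR|·sin Q/sin P ≈ 186.62.
Law of sines: |PQ| = |QR|·sin R/sin P ≈ 148.52.
Area = ½·|QR|·|RP|·sin R ≈ 3715.1.
The altitude from R has length 2·area/|PQ| ≈ 50.029.

h_R ≈ 50.03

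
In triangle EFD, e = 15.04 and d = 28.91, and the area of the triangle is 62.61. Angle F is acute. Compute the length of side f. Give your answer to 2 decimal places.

From area = ½·d·e·sin F, we get sin F = 2·area/(d·e) ≈ 0.28799.
Taking the acute solution, ∠F ≈ 16.74°.
Law of cosines then gives f ≈ 15.14.

15.14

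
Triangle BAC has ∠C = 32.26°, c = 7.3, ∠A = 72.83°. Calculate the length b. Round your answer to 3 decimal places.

The third angle is ∠B = 180° − ∠A − ∠C = 74.91°.
Law of sines: b = c·sin B/sin C ≈ 13.205.

13.205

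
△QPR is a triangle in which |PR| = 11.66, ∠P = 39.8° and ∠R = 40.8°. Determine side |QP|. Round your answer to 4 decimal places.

The third angle is ∠Q = 180° − ∠P − ∠R = 99.40°.
Law of sines: |QP| = |PR|·sin R/sin Q ≈ 7.7226.

7.7226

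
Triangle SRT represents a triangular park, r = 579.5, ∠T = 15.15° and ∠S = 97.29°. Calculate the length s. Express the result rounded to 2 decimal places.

621.91

The third angle is ∠R = 180° − ∠T − ∠S = 67.56°.
Law of sines: s = r·sin S/sin R ≈ 621.91.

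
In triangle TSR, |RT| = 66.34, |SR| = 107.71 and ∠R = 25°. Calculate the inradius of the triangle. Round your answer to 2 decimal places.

By the law of cosines, |TS|² = |SR|² + |RT|² − 2·|SR|·|RT|·cos R = 3050.4, so |TS| ≈ 55.231.
Area = ½·|SR|·|RT|·sin R ≈ 1509.9.
Semiperimeter s = (107.71+66.34+55.231)/2 = 114.64.
Inradius = area/s = 1509.9/114.64 ≈ 13.171.

r ≈ 13.17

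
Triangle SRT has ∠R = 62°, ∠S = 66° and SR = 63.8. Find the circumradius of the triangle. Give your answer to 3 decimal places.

The third angle is ∠T = 180° − ∠S − ∠R = 52.00°.
Law of sines: RT = SR·sin S/sin T ≈ 73.964.
Law of sines: TS = SR·sin R/sin T ≈ 71.486.
Circumradius = SR/(2 sin T) ≈ 40.482.

40.482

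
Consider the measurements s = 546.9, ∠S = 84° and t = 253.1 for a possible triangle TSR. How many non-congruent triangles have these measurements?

1

t·sin S = 253.1·sin(84°) ≈ 251.7.
Since s ≥ t, exactly one triangle exists.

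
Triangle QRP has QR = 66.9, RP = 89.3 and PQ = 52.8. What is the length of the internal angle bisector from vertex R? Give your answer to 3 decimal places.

72.743

By the law of cosines, cos R = (QR² + RP² − PQ²) / (2·QR·RP) ≈ 0.80867, so ∠R ≈ 36.03°.
The bisector from R has length 2·QR·RP·cos(∠R/2)/(QR+RP) ≈ 72.743.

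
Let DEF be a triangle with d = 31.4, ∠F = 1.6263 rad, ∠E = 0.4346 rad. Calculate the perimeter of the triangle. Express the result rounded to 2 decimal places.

The third angle is ∠D = π − ∠E − ∠F = 1.0807 rad.
Law of sines: e = d·sin E/sin D ≈ 14.985.
Law of sines: f = d·sin F/sin D ≈ 35.535.
Semiperimeter s = (31.4+14.985+35.535)/2 = 40.96.
Perimeter = 31.4 + 14.985 + 35.535 = 81.919.

perimeter ≈ 81.92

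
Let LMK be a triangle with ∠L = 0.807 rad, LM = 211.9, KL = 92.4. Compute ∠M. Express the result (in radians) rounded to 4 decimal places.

By the law of cosines, MK² = KL² + LM² − 2·KL·LM·cos L = 26354, so MK ≈ 162.34.
Law of cosines again: cos M = (LM² + MK² − KL²)/(2·LM·MK) ≈ 0.91160, so ∠M ≈ 0.424 rad.

0.4236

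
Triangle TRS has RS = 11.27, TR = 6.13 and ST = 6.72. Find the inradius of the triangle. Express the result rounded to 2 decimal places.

r ≈ 1.44

Semiperimeter s = (11.27 + 6.72 + 6.13)/2 = 12.06.
Heron's formula: area = √(12.06·0.79·5.34·5.93) ≈ 17.369.
Inradius = area/s = 17.369/12.06 ≈ 1.4402.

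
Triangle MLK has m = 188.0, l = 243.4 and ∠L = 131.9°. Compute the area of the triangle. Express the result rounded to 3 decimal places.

area ≈ 5149.668

Law of sines: sin M = m·sin L/l ≈ 0.57490.
Since l ≥ m, only the acute value applies: ∠M ≈ 35.09°.
Then ∠K = 180° − ∠L − ∠M ≈ 13.01°.
Law of sines gives k = l·sin K/sin L ≈ 73.603.
Area = ½·l·m·sin K ≈ 5149.7.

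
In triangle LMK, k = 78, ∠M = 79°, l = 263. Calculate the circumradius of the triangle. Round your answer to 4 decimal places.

By the law of cosines, m² = k² + l² − 2·k·l·cos M = 67424, so m ≈ 259.66.
Area = ½·k·l·sin M ≈ 10069.
Circumradius = m/(2 sin M) ≈ 132.26.

132.2611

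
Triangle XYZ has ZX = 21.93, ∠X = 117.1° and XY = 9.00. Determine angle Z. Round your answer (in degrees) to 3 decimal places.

By the law of cosines, YZ² = ZX² + XY² − 2·ZX·XY·cos X = 741.75, so YZ ≈ 27.235.
Law of cosines again: cos Z = (YZ² + ZX² − XY²)/(2·YZ·ZX) ≈ 0.95575, so ∠Z ≈ 17.11°.

17.108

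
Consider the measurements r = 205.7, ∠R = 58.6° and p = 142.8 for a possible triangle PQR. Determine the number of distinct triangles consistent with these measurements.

1

p·sin R = 142.8·sin(58.6°) ≈ 121.9.
Since r ≥ p, exactly one triangle exists.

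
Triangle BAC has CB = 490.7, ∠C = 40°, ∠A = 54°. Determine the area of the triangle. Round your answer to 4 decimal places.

area ≈ 95422.9332

The third angle is ∠B = 180° − ∠A − ∠C = 86.00°.
Law of sines: AC = CB·sin B/sin A ≈ 605.06.
Law of sines: BA = CB·sin C/sin A ≈ 389.88.
Area = ½·CB·AC·sin C ≈ 95423.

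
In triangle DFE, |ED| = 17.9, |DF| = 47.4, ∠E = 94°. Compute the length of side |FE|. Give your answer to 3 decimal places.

Law of sines: sin F = |ED|·sin E/|DF| ≈ 0.37672.
Since |DF| ≥ |ED|, only the acute value applies: ∠F ≈ 22.13°.
Then ∠D = 180° − ∠E − ∠F ≈ 63.87°.
Law of sines gives |FE| = |DF|·sin D/sin E ≈ 42.659.

42.659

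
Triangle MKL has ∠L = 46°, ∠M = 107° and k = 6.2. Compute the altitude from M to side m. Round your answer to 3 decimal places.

h_M ≈ 4.460

The third angle is ∠K = 180° − ∠L − ∠M = 27.00°.
Law of sines: m = k·sin M/sin K ≈ 13.06.
Law of sines: l = k·sin L/sin K ≈ 9.8238.
Area = ½·k·m·sin L ≈ 29.123.
The altitude from M has length 2·area/m ≈ 4.4599.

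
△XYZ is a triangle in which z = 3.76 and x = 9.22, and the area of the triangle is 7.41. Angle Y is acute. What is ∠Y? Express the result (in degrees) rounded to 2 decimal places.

From area = ½·z·x·sin Y, we get sin Y = 2·area/(z·x) ≈ 0.42749.
Taking the acute solution, ∠Y ≈ 25.31°.

25.31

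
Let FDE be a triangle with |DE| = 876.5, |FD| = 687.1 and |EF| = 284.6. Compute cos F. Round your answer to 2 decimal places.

By the law of cosines, cos F = (|EF|² + |FD|² − |DE|²) / (2·|EF|·|FD|) ≈ -0.55012, so ∠F ≈ 123.37°.

-0.55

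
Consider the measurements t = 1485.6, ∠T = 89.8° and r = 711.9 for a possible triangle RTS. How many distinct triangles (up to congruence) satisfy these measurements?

r·sin T = 711.9·sin(89.8°) ≈ 711.9.
Since t ≥ r, exactly one triangle exists.

1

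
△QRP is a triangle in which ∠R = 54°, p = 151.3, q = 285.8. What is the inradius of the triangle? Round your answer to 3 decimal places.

52.298

By the law of cosines, r² = p² + q² − 2·p·q·cos R = 53740, so r ≈ 231.82.
Area = ½·p·q·sin R ≈ 17492.
Semiperimeter s = (285.8+231.82+151.3)/2 = 334.46.
Inradius = area/s = 17492/334.46 ≈ 52.298.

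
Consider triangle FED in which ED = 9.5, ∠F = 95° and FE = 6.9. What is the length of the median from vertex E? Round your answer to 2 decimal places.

m_E ≈ 7.75

Law of sines: sin D = FE·sin F/ED ≈ 0.72355.
Since ED ≥ FE, only the acute value applies: ∠D ≈ 46.35°.
Then ∠E = 180° − ∠F − ∠D ≈ 38.65°.
Law of sines gives DF = ED·sin E/sin F ≈ 5.9562.
Median from E: ½√(2·FE² + 2·ED² − DF²) ≈ 7.7499.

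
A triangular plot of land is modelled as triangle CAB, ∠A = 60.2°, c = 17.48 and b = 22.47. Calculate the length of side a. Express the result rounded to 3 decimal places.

20.495

By the law of cosines, a² = b² + c² − 2·b·c·cos A = 420.05, so a ≈ 20.495.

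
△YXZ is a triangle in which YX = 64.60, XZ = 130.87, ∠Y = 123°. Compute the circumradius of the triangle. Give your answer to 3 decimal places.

Law of sines: sin Z = YX·sin Y/XZ ≈ 0.41398.
Since XZ ≥ YX, only the acute value applies: ∠Z ≈ 24.46°.
Then ∠X = 180° − ∠Y − ∠Z ≈ 32.54°.
Law of sines gives ZY = XZ·sin X/sin Y ≈ 83.945.
Circumradius = XZ/(2 sin Y) ≈ 78.022.

R ≈ 78.022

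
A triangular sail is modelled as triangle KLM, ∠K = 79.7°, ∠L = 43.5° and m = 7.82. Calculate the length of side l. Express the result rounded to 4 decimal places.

The third angle is ∠M = 180° − ∠K − ∠L = 56.80°.
Law of sines: l = m·sin L/sin M ≈ 6.433.

6.4330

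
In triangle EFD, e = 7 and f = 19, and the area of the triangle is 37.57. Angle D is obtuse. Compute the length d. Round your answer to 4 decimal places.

From area = ½·e·f·sin D, we get sin D = 2·area/(e·f) ≈ 0.56496.
Taking the obtuse solution, ∠D ≈ 145.60°.
Law of cosines then gives d ≈ 25.089.

25.0895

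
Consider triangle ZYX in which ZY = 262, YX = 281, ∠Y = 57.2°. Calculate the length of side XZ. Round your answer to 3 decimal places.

By the law of cosines, XZ² = ZY² + YX² − 2·ZY·YX·cos Y = 67842, so XZ ≈ 260.46.

260.464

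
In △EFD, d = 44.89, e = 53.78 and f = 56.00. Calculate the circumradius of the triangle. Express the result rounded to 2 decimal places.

By the law of cosines, cos E = (f² + d² − e²) / (2·f·d) ≈ 0.44928, so ∠E ≈ 63.30°.
Circumradius = e/(2 sin E) ≈ 30.099.

30.10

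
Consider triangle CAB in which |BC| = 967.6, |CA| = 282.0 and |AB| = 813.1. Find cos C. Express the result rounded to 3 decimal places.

By the law of cosines, cos C = (|BC|² + |CA|² − |AB|²) / (2·|BC|·|CA|) ≈ 0.64985, so ∠C ≈ 0.863 rad.

cos C ≈ 0.650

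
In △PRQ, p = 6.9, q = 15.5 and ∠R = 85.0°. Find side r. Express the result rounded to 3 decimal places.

By the law of cosines, r² = q² + p² − 2·q·p·cos R = 269.22, so r ≈ 16.408.

16.408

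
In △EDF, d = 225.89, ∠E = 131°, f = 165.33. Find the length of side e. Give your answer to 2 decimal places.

By the law of cosines, e² = d² + f² − 2·d·f·cos E = 1.2736e+05, so e ≈ 356.88.

356.88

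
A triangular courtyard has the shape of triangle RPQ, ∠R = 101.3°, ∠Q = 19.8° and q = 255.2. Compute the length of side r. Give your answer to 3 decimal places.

The third angle is ∠P = 180° − ∠Q − ∠R = 58.90°.
Law of sines: r = q·sin R/sin Q ≈ 738.78.

738.780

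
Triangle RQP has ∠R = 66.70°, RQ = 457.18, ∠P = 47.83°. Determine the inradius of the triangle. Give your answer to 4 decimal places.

r ≈ 148.6749

The third angle is ∠Q = 180° − ∠P − ∠R = 65.47°.
Law of sines: QP = RQ·sin R/sin P ≈ 566.54.
Law of sines: PR = RQ·sin Q/sin P ≈ 561.17.
Area = ½·RQ·QP·sin Q ≈ 1.1782e+05.
Semiperimeter s = (566.54+561.17+457.18)/2 = 792.45.
Inradius = area/s = 1.1782e+05/792.45 ≈ 148.67.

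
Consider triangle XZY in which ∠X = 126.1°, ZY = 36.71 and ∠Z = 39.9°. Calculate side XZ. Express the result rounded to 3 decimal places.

10.991

The third angle is ∠Y = 180° − ∠X − ∠Z = 14.00°.
Law of sines: XZ = ZY·sin Y/sin X ≈ 10.991.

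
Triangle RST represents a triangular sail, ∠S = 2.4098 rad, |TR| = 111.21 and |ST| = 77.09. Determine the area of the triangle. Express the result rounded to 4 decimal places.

Law of sines: sin R = |ST|·sin S/|TR| ≈ 0.46319.
Since |TR| ≥ |ST|, only the acute value applies: ∠R ≈ 0.4816 rad.
Then ∠T = π − ∠S − ∠R ≈ 0.2502 rad.
Law of sines gives |RS| = |TR|·sin T/sin S ≈ 41.207.
Area = ½·|TR|·|ST|·sin T ≈ 1061.3.

1061.3340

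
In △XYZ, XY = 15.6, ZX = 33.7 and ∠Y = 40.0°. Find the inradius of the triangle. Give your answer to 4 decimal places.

r ≈ 4.7360

Law of sines: sin Z = XY·sin Y/ZX ≈ 0.29755.
Since ZX ≥ XY, only the acute value applies: ∠Z ≈ 17.31°.
Then ∠X = 180° − ∠Y − ∠Z ≈ 122.69°.
Law of sines gives YZ = ZX·sin X/sin Y ≈ 44.124.
Area = ½·ZX·XY·sin X ≈ 221.23.
Semiperimeter s = (44.124+33.7+15.6)/2 = 46.712.
Inradius = area/s = 221.23/46.712 ≈ 4.736.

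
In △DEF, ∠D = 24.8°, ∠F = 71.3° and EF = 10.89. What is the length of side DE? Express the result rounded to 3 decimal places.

24.592

The third angle is ∠E = 180° − ∠F − ∠D = 83.90°.
Law of sines: DE = EF·sin F/sin D ≈ 24.592.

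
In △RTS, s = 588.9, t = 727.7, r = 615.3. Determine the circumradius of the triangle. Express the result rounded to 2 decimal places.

By the law of cosines, cos R = (t² + s² − r²) / (2·t·s) ≈ 0.58075, so ∠R ≈ 54.50°.
Circumradius = r/(2 sin R) ≈ 377.91.

377.91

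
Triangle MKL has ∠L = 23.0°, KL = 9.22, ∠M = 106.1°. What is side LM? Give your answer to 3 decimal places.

The third angle is ∠K = 180° − ∠L − ∠M = 50.90°.
Law of sines: LM = KL·sin K/sin M ≈ 7.4472.

7.447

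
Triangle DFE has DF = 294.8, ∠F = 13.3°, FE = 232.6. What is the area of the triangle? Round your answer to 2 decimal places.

Area = ½·DF·FE·sin F ≈ 7887.3.

7887.31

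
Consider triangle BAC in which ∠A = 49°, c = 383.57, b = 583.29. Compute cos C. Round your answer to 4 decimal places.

cos C ≈ 0.7534

By the law of cosines, a² = c² + b² − 2·c·b·cos A = 1.9379e+05, so a ≈ 440.22.
Law of cosines again: cos C = (b² + a² − c²)/(2·b·a) ≈ 0.75337, so ∠C ≈ 41.12°.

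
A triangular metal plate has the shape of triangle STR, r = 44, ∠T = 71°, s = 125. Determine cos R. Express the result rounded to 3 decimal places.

0.936

By the law of cosines, t² = r² + s² − 2·r·s·cos T = 13980, so t ≈ 118.24.
Law of cosines again: cos R = (s² + t² − r²)/(2·s·t) ≈ 0.93605, so ∠R ≈ 20.60°.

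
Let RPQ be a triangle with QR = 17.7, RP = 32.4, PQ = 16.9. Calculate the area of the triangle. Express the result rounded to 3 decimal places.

Semiperimeter s = (16.9 + 17.7 + 32.4)/2 = 33.5.
Heron's formula: area = √(33.5·16.6·15.8·1.1) ≈ 98.311.

98.311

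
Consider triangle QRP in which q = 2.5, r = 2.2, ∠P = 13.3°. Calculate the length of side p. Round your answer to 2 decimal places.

0.62

By the law of cosines, p² = q² + r² − 2·q·r·cos P = 0.38503, so p ≈ 0.62051.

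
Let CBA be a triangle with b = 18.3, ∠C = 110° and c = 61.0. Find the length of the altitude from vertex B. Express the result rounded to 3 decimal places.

Law of sines: sin B = b·sin C/c ≈ 0.28191.
Since c ≥ b, only the acute value applies: ∠B ≈ 16.37°.
Then ∠A = 180° − ∠C − ∠B ≈ 53.63°.
Law of sines gives a = c·sin A/sin C ≈ 52.267.
Area = ½·c·b·sin A ≈ 449.4.
The altitude from B has length 2·area/b ≈ 49.115.

h_B ≈ 49.115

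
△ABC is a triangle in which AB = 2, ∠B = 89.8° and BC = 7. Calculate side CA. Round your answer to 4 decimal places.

By the law of cosines, CA² = AB² + BC² − 2·AB·BC·cos B = 52.902, so CA ≈ 7.2734.

7.2734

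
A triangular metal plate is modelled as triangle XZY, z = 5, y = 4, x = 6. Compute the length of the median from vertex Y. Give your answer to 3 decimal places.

m_Y ≈ 5.148

Median from Y: ½√(2·x² + 2·z² − y²) ≈ 5.1478.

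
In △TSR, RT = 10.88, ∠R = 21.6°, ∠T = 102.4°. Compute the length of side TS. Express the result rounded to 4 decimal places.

4.8311

The third angle is ∠S = 180° − ∠R − ∠T = 56.00°.
Law of sines: TS = RT·sin R/sin S ≈ 4.8311.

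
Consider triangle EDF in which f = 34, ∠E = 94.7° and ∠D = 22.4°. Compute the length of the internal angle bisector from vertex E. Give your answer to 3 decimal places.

The third angle is ∠F = 180° − ∠E − ∠D = 62.90°.
Law of sines: e = f·sin E/sin F ≈ 38.065.
Law of sines: d = f·sin D/sin F ≈ 14.554.
The bisector from E has length 2·d·f·cos(∠E/2)/(d+f) ≈ 13.81.

t_E ≈ 13.810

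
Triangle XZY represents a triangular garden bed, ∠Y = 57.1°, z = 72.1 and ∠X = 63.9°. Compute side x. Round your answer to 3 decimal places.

75.537

The third angle is ∠Z = 180° − ∠Y − ∠X = 59.00°.
Law of sines: x = z·sin X/sin Z ≈ 75.537.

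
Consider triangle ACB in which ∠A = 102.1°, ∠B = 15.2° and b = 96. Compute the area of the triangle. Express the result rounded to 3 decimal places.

area ≈ 15270.562

The third angle is ∠C = 180° − ∠B − ∠A = 62.70°.
Law of sines: a = b·sin A/sin B ≈ 358.01.
Law of sines: c = b·sin C/sin B ≈ 325.37.
Area = ½·b·a·sin C ≈ 15271.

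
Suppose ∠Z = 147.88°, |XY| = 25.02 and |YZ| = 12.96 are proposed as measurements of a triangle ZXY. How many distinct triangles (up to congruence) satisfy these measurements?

|YZ|·sin Z = 12.96·sin(147.88°) ≈ 6.891.
Since ∠Z is not acute, a triangle exists only if |XY| > |YZ|; here |XY| > |YZ|, so there is exactly one triangle.

1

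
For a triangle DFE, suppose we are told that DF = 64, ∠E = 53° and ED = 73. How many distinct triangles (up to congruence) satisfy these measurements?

ED·sin E = 73·sin(53°) ≈ 58.3.
Since ED sin E < DF < ED (58.3 < 64 < 73), two triangles exist.

2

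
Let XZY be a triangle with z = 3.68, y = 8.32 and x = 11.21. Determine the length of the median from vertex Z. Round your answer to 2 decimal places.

Median from Z: ½√(2·y² + 2·x² − z²) ≈ 9.6983.

m_Z ≈ 9.70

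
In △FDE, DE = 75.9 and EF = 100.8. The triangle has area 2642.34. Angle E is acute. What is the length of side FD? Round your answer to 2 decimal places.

69.69

From area = ½·DE·EF·sin E, we get sin E = 2·area/(DE·EF) ≈ 0.69074.
Taking the acute solution, ∠E ≈ 43.69°.
Law of cosines then gives FD ≈ 69.692.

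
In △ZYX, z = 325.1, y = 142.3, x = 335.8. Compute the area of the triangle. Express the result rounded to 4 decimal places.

22895.0594

Semiperimeter s = (325.1 + 142.3 + 335.8)/2 = 401.6.
Heron's formula: area = √(401.6·76.5·259.3·65.8) ≈ 22895.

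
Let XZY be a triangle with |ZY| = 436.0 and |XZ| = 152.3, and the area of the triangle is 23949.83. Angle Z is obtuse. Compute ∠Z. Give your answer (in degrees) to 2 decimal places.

133.83

From area = ½·|XZ|·|ZY|·sin Z, we get sin Z = 2·area/(|XZ|·|ZY|) ≈ 0.72135.
Taking the obtuse solution, ∠Z ≈ 133.83°.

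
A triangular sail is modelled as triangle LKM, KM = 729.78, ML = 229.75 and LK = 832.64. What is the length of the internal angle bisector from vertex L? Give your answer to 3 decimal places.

By the law of cosines, cos L = (ML² + LK² − KM²) / (2·ML·LK) ≈ 0.55802, so ∠L ≈ 56.08°.
The bisector from L has length 2·ML·LK·cos(∠L/2)/(ML+LK) ≈ 317.86.

t_L ≈ 317.855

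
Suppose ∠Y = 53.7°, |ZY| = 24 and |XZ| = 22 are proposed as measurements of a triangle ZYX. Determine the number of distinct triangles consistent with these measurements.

2

|ZY|·sin Y = 24·sin(53.7°) ≈ 19.34.
Since |ZY| sin Y < |XZ| < |ZY| (19.34 < 22 < 24), two triangles exist.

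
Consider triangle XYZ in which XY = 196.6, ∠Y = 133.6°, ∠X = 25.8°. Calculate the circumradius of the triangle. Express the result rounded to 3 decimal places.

The third angle is ∠Z = 180° − ∠X − ∠Y = 20.60°.
Law of sines: YZ = XY·sin X/sin Z ≈ 243.2.
Law of sines: ZX = XY·sin Y/sin Z ≈ 404.65.
Circumradius = XY/(2 sin Z) ≈ 279.39.

R ≈ 279.387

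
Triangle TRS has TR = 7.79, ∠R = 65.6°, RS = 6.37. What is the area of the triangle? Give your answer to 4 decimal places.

Area = ½·TR·RS·sin R ≈ 22.595.

22.5951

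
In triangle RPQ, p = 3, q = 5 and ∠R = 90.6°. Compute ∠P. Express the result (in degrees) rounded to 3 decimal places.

∠P ≈ 30.804°

By the law of cosines, r² = p² + q² − 2·p·q·cos R = 34.314, so r ≈ 5.8578.
Law of cosines again: cos P = (q² + r² − p²)/(2·q·r) ≈ 0.85892, so ∠P ≈ 30.80°.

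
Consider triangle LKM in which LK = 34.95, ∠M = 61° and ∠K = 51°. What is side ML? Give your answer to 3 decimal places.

31.055

The third angle is ∠L = 180° − ∠K − ∠M = 68.00°.
Law of sines: ML = LK·sin K/sin M ≈ 31.055.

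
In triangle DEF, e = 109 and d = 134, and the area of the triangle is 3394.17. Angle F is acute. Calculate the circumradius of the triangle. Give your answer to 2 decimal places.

From area = ½·d·e·sin F, we get sin F = 2·area/(d·e) ≈ 0.46476.
Taking the acute solution, ∠F ≈ 27.69°.
Law of cosines then gives f ≈ 63.021.
Circumradius = f/(2 sin F) ≈ 67.799.

R ≈ 67.80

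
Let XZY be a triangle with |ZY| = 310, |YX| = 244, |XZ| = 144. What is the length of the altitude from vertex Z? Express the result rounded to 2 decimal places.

Semiperimeter s = (310 + 244 + 144)/2 = 349.
Heron's formula: area = √(349·39·105·205) ≈ 17117.
The altitude from Z has length 2·area/|YX| ≈ 140.3.

h_Z ≈ 140.30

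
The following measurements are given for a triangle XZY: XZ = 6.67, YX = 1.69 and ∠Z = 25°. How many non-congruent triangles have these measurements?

0

XZ·sin Z = 6.67·sin(25°) ≈ 2.819.
Since YX = 1.69 < 2.819 = XZ sin Z, no triangle exists.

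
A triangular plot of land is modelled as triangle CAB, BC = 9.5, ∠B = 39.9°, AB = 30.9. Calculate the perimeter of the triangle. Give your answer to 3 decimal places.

By the law of cosines, CA² = AB² + BC² − 2·AB·BC·cos B = 594.66, so CA ≈ 24.386.
Semiperimeter s = (30.9+9.5+24.386)/2 = 32.393.
Perimeter = 30.9 + 9.5 + 24.386 = 64.786.

perimeter ≈ 64.786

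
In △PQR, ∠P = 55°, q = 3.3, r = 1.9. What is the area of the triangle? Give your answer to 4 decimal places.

Area = ½·q·r·sin P ≈ 2.568.

2.5680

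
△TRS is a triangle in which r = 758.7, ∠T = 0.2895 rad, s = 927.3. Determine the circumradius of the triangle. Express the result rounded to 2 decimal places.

516.55

By the law of cosines, t² = r² + s² − 2·r·s·cos T = 86979, so t ≈ 294.92.
Area = ½·r·s·sin T ≈ 1.0042e+05.
Circumradius = t/(2 sin T) ≈ 516.55.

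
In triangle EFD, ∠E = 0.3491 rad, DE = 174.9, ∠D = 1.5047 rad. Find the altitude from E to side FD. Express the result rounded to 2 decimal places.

The third angle is ∠F = π − ∠D − ∠E = 1.2878 rad.
Law of sines: FD = DE·sin E/sin F ≈ 62.303.
Law of sines: EF = DE·sin D/sin F ≈ 181.75.
Area = ½·DE·FD·sin D ≈ 5436.5.
The altitude from E has length 2·area/FD ≈ 174.52.

h_E ≈ 174.52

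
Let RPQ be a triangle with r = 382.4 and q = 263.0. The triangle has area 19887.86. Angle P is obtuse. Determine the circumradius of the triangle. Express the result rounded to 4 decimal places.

From area = ½·q·r·sin P, we get sin P = 2·area/(q·r) ≈ 0.39550.
Taking the obtuse solution, ∠P ≈ 2.735 rad.
Law of cosines then gives p ≈ 632.57.
Circumradius = p/(2 sin P) ≈ 799.71.

799.7096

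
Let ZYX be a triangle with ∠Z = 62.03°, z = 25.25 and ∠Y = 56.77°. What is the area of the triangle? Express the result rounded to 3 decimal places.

area ≈ 264.574

The third angle is ∠X = 180° − ∠Z − ∠Y = 61.20°.
Law of sines: y = z·sin Y/sin Z ≈ 23.914.
Law of sines: x = z·sin X/sin Z ≈ 25.053.
Area = ½·z·y·sin X ≈ 264.57.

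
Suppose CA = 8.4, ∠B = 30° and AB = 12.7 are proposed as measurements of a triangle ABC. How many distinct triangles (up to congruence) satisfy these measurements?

AB·sin B = 12.7·sin(30°) ≈ 6.35.
Since AB sin B < CA < AB (6.35 < 8.4 < 12.7), two triangles exist.

2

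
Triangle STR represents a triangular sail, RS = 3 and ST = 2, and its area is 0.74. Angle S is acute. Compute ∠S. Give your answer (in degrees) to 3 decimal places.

∠S ≈ 14.280°

From area = ½·RS·ST·sin S, we get sin S = 2·area/(RS·ST) ≈ 0.24667.
Taking the acute solution, ∠S ≈ 14.28°.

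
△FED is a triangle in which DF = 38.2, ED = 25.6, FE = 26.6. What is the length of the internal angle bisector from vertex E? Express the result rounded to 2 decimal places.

By the law of cosines, cos E = (FE² + ED² − DF²) / (2·FE·ED) ≈ -0.07072, so ∠E ≈ 1.6416 rad.
The bisector from E has length 2·FE·ED·cos(∠E/2)/(FE+ED) ≈ 17.784.

t_E ≈ 17.78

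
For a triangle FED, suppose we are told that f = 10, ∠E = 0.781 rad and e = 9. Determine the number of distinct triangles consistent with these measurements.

2

f·sin E = 10·sin(0.781 rad) ≈ 7.04.
Since f sin E < e < f (7.04 < 9 < 10), two triangles exist.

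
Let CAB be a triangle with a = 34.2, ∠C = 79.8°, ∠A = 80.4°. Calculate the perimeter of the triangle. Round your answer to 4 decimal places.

The third angle is ∠B = 180° − ∠C − ∠A = 19.80°.
Law of sines: c = a·sin C/sin A ≈ 34.138.
Law of sines: b = a·sin B/sin A ≈ 11.749.
Semiperimeter s = (34.138+34.2+11.749)/2 = 40.043.
Perimeter = 34.138 + 34.2 + 11.749 = 80.087.

perimeter ≈ 80.0869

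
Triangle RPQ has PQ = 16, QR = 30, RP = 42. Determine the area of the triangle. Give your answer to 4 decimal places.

area ≈ 185.7310

Semiperimeter s = (16 + 30 + 42)/2 = 44.
Heron's formula: area = √(44·28·14·2) ≈ 185.73.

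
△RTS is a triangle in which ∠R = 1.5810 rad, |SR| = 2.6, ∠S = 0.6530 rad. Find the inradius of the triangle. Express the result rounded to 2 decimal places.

The third angle is ∠T = π − ∠S − ∠R = 0.9076 rad.
Law of sines: |TS| = |SR|·sin R/sin T ≈ 3.2992.
Law of sines: |RT| = |SR|·sin S/sin T ≈ 2.0046.
Area = ½·|SR|·|TS|·sin S ≈ 2.6059.
Semiperimeter s = (3.2992+2.6+2.0046)/2 = 3.9519.
Inradius = area/s = 2.6059/3.9519 ≈ 0.65939.

r ≈ 0.66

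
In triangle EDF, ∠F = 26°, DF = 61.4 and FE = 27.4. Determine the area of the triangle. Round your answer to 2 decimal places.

area ≈ 368.75

Area = ½·DF·FE·sin F ≈ 368.75.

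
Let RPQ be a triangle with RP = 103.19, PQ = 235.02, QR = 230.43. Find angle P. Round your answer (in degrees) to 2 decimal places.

∠P ≈ 74.72°

By the law of cosines, cos P = (RP² + PQ² − QR²) / (2·RP·PQ) ≈ 0.26358, so ∠P ≈ 74.72°.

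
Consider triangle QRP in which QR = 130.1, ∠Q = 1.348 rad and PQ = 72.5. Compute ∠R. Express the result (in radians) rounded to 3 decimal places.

By the law of cosines, RP² = PQ² + QR² − 2·PQ·QR·cos Q = 18014, so RP ≈ 134.22.
Law of cosines again: cos R = (QR² + RP² − PQ²)/(2·QR·RP) ≈ 0.84998, so ∠R ≈ 0.555 rad.

0.555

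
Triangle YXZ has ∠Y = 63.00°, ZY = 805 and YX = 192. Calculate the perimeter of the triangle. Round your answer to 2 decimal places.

By the law of cosines, XZ² = ZY² + YX² − 2·ZY·YX·cos Y = 5.4455e+05, so XZ ≈ 737.94.
Semiperimeter s = (737.94+805+192)/2 = 867.47.
Perimeter = 737.94 + 805 + 192 = 1734.9.

perimeter ≈ 1734.94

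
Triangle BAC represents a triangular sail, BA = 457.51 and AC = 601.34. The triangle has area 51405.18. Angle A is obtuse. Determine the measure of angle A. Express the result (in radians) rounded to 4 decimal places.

2.7586

From area = ½·BA·AC·sin A, we get sin A = 2·area/(BA·AC) ≈ 0.37369.
Taking the obtuse solution, ∠A ≈ 2.759 rad.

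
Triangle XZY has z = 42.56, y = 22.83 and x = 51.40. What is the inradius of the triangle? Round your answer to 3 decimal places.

Semiperimeter s = (51.4 + 42.56 + 22.83)/2 = 58.395.
Heron's formula: area = √(58.395·6.995·15.835·35.565) ≈ 479.63.
Inradius = area/s = 479.63/58.395 ≈ 8.2135.

r ≈ 8.213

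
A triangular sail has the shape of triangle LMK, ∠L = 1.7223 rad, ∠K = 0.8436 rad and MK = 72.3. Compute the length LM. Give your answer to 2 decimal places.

54.64

The third angle is ∠M = π − ∠K − ∠L = 0.5757 rad.
Law of sines: LM = MK·sin K/sin L ≈ 54.637.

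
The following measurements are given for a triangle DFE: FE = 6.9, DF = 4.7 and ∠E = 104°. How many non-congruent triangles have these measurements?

0

FE·sin E = 6.9·sin(104°) ≈ 6.695.
Since ∠E is not acute, a triangle exists only if DF > FE; here DF ≤ FE, so there is no triangle.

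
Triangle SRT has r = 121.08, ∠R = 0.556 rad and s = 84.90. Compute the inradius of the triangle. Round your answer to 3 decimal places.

Law of sines: sin S = s·sin R/r ≈ 0.37008.
Since r ≥ s, only the acute value applies: ∠S ≈ 0.379 rad.
Then ∠T = π − ∠R − ∠S ≈ 2.206 rad.
Law of sines gives t = r·sin T/sin R ≈ 184.59.
Area = ½·r·s·sin T ≈ 4135.8.
Semiperimeter p = (84.9+121.08+184.59)/2 = 195.29.
Inradius = area/p = 4135.8/195.29 ≈ 21.178.

21.178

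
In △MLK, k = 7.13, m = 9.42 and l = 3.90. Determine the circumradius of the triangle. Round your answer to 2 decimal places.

5.16

By the law of cosines, cos M = (l² + k² − m²) / (2·l·k) ≈ -0.40798, so ∠M ≈ 114.08°.
Circumradius = m/(2 sin M) ≈ 5.1589.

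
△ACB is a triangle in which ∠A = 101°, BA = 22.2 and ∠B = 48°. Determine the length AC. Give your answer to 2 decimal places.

32.03

The third angle is ∠C = 180° − ∠B − ∠A = 31.00°.
Law of sines: AC = BA·sin B/sin C ≈ 32.032.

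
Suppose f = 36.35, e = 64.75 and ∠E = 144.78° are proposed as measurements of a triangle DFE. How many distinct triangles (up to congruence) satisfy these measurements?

1

f·sin E = 36.35·sin(144.78°) ≈ 20.96.
Since ∠E is not acute, a triangle exists only if e > f; here e > f, so there is exactly one triangle.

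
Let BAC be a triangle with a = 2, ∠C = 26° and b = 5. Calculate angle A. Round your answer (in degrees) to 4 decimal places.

∠A ≈ 15.3110°

By the law of cosines, c² = b² + a² − 2·b·a·cos C = 11.024, so c ≈ 3.3203.
Law of cosines again: cos A = (c² + b² − a²)/(2·c·b) ≈ 0.96451, so ∠A ≈ 15.31°.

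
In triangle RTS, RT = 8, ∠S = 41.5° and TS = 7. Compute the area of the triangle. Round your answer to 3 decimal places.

Law of sines: sin R = TS·sin S/RT ≈ 0.57979.
Since RT ≥ TS, only the acute value applies: ∠R ≈ 35.44°.
Then ∠T = 180° − ∠S − ∠R ≈ 103.06°.
Law of sines gives SR = RT·sin T/sin S ≈ 11.761.
Area = ½·RT·TS·sin T ≈ 27.275.

area ≈ 27.275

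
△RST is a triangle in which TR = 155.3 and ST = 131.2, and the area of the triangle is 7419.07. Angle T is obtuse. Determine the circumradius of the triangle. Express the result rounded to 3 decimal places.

From area = ½·ST·TR·sin T, we get sin T = 2·area/(ST·TR) ≈ 0.72824.
Taking the obtuse solution, ∠T ≈ 133.26°.
Law of cosines then gives RS ≈ 263.17.
Circumradius = RS/(2 sin T) ≈ 180.69.

180.690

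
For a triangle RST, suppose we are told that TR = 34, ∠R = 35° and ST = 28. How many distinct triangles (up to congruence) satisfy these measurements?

2

TR·sin R = 34·sin(35°) ≈ 19.5.
Since TR sin R < ST < TR (19.5 < 28 < 34), two triangles exist.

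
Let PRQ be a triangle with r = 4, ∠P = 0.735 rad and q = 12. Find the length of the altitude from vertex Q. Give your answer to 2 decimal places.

By the law of cosines, p² = r² + q² − 2·r·q·cos P = 88.784, so p ≈ 9.4225.
Area = ½·r·q·sin P ≈ 16.094.
The altitude from Q has length 2·area/q ≈ 2.6823.

2.68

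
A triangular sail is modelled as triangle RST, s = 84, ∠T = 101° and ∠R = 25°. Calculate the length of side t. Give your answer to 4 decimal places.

101.9221

The third angle is ∠S = 180° − ∠T − ∠R = 54.00°.
Law of sines: t = s·sin T/sin S ≈ 101.92.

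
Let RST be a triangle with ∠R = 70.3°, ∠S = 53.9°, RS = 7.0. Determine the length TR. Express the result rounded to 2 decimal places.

The third angle is ∠T = 180° − ∠R − ∠S = 55.80°.
Law of sines: TR = RS·sin S/sin T ≈ 6.8384.

6.84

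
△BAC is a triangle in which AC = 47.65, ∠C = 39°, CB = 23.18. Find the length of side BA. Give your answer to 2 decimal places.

33.03

By the law of cosines, BA² = AC² + CB² − 2·AC·CB·cos C = 1091.1, so BA ≈ 33.031.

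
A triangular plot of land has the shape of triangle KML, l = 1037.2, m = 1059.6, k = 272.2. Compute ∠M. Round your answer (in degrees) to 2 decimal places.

By the law of cosines, cos M = (l² + k² − m²) / (2·l·k) ≈ 0.04804, so ∠M ≈ 87.25°.

∠M ≈ 87.25°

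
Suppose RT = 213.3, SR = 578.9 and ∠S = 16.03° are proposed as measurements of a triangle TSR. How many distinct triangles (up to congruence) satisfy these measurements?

2

SR·sin S = 578.9·sin(16.03°) ≈ 159.9.
Since SR sin S < RT < SR (159.9 < 213.3 < 578.9), two triangles exist.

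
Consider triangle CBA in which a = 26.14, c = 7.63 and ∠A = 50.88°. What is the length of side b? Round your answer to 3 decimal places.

30.275

Law of sines: sin C = c·sin A/a ≈ 0.22646.
Since a ≥ c, only the acute value applies: ∠C ≈ 13.09°.
Then ∠B = 180° − ∠A − ∠C ≈ 116.03°.
Law of sines gives b = a·sin B/sin A ≈ 30.275.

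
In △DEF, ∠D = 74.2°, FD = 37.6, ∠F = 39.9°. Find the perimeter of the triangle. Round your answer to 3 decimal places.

The third angle is ∠E = 180° − ∠F − ∠D = 65.90°.
Law of sines: EF = FD·sin D/sin E ≈ 39.634.
Law of sines: DE = FD·sin F/sin E ≈ 26.422.
Semiperimeter s = (39.634+37.6+26.422)/2 = 51.828.
Perimeter = 39.634 + 37.6 + 26.422 = 103.66.

103.656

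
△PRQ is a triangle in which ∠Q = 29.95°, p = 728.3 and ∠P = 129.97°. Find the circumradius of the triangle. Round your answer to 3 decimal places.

475.155

The third angle is ∠R = 180° − ∠Q − ∠P = 20.08°.
Law of sines: r = p·sin R/sin P ≈ 326.27.
Law of sines: q = p·sin Q/sin P ≈ 474.44.
Circumradius = p/(2 sin P) ≈ 475.16.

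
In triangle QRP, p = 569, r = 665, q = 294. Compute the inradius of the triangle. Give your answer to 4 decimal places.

108.9776

Semiperimeter s = (294 + 665 + 569)/2 = 764.
Heron's formula: area = √(764·470·99·195) ≈ 83259.
Inradius = area/s = 83259/764 ≈ 108.98.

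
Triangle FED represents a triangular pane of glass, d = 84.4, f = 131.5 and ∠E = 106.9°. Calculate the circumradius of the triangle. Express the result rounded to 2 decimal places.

91.81

By the law of cosines, e² = d² + f² − 2·d·f·cos E = 30868, so e ≈ 175.69.
Area = ½·d·f·sin E ≈ 5309.6.
Circumradius = e/(2 sin E) ≈ 91.812.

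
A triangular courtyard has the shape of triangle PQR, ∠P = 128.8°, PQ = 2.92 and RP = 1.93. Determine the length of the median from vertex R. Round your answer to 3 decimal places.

By the law of cosines, QR² = RP² + PQ² − 2·RP·PQ·cos P = 19.314, so QR ≈ 4.3948.
Median from R: ½√(2·QR² + 2·RP² − PQ²) ≈ 3.0639.

m_R ≈ 3.064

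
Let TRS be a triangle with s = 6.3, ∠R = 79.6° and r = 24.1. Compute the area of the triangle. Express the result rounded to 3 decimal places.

Law of sines: sin S = s·sin R/r ≈ 0.25712.
Since r ≥ s, only the acute value applies: ∠S ≈ 14.90°.
Then ∠T = 180° − ∠R − ∠S ≈ 85.50°.
Law of sines gives t = r·sin T/sin R ≈ 24.427.
Area = ½·r·s·sin T ≈ 75.681.

75.681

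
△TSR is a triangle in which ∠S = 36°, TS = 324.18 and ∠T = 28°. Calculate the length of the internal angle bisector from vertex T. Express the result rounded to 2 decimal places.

The third angle is ∠R = 180° − ∠T − ∠S = 116.00°.
Law of sines: SR = TS·sin T/sin R ≈ 169.33.
Law of sines: RT = TS·sin S/sin R ≈ 212.
The bisector from T has length 2·RT·TS·cos(∠T/2)/(RT+TS) ≈ 248.74.

248.74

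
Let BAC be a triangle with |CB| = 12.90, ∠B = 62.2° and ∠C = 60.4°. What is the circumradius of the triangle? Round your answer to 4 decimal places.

The third angle is ∠A = 180° − ∠C − ∠B = 57.40°.
Law of sines: |AC| = |CB|·sin B/sin A ≈ 13.545.
Law of sines: |BA| = |CB|·sin C/sin A ≈ 13.314.
Circumradius = |CB|/(2 sin A) ≈ 7.6562.

R ≈ 7.6562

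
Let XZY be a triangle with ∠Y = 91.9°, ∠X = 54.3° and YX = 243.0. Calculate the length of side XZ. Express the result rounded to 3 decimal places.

436.578

The third angle is ∠Z = 180° − ∠Y − ∠X = 33.80°.
Law of sines: XZ = YX·sin Y/sin Z ≈ 436.58.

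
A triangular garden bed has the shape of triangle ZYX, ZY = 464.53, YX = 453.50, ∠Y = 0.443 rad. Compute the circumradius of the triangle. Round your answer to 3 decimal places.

R ≈ 235.590

By the law of cosines, XZ² = ZY² + YX² − 2·ZY·YX·cos Y = 40793, so XZ ≈ 201.97.
Area = ½·ZY·YX·sin Y ≈ 45151.
Circumradius = XZ/(2 sin Y) ≈ 235.59.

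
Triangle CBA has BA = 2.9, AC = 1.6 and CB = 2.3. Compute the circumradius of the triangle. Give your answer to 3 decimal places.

R ≈ 1.454

By the law of cosines, cos C = (AC² + CB² − BA²) / (2·AC·CB) ≈ -0.07609, so ∠C ≈ 94.36°.
Circumradius = BA/(2 sin C) ≈ 1.4542.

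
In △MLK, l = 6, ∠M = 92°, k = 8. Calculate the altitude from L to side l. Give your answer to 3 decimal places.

By the law of cosines, m² = l² + k² − 2·l·k·cos M = 103.35, so m ≈ 10.166.
Area = ½·l·k·sin M ≈ 23.985.
The altitude from L has length 2·area/l ≈ 7.9951.

h_L ≈ 7.995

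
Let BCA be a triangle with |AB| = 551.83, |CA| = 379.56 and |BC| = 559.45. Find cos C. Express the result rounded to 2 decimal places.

0.36

By the law of cosines, cos C = (|BC|² + |CA|² − |AB|²) / (2·|BC|·|CA|) ≈ 0.35917, so ∠C ≈ 68.95°.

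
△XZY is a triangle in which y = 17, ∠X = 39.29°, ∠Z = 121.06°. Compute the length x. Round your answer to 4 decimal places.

The third angle is ∠Y = 180° − ∠X − ∠Z = 19.65°.
Law of sines: x = y·sin X/sin Y ≈ 32.013.

32.0132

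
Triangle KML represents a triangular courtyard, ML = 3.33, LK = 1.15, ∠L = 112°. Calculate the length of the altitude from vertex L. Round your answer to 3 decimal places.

0.908

By the law of cosines, KM² = ML² + LK² − 2·ML·LK·cos L = 15.281, so KM ≈ 3.909.
Area = ½·ML·LK·sin L ≈ 1.7753.
The altitude from L has length 2·area/KM ≈ 0.90832.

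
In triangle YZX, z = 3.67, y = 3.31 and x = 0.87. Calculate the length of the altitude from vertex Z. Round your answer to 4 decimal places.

Semiperimeter s = (3.31 + 3.67 + 0.87)/2 = 3.925.
Heron's formula: area = √(3.925·0.615·0.255·3.055) ≈ 1.3713.
The altitude from Z has length 2·area/z ≈ 0.7473.

0.7473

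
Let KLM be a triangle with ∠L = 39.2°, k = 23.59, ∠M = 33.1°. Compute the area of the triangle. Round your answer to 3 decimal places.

100.809

The third angle is ∠K = 180° − ∠L − ∠M = 107.70°.
Law of sines: l = k·sin L/sin K ≈ 15.65.
Law of sines: m = k·sin M/sin K ≈ 13.523.
Area = ½·k·l·sin M ≈ 100.81.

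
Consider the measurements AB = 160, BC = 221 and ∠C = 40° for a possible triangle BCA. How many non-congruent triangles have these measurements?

2

BC·sin C = 221·sin(40°) ≈ 142.1.
Since BC sin C < AB < BC (142.1 < 160 < 221), two triangles exist.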